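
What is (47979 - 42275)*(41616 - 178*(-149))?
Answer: 388659152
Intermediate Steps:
(47979 - 42275)*(41616 - 178*(-149)) = 5704*(41616 + 26522) = 5704*68138 = 388659152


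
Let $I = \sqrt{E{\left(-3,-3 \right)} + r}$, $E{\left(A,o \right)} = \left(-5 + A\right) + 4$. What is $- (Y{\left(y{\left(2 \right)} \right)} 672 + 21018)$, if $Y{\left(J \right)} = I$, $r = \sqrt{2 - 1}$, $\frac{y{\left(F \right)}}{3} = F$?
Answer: $-21018 - 672 i \sqrt{3} \approx -21018.0 - 1163.9 i$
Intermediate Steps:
$y{\left(F \right)} = 3 F$
$E{\left(A,o \right)} = -1 + A$
$r = 1$ ($r = \sqrt{1} = 1$)
$I = i \sqrt{3}$ ($I = \sqrt{\left(-1 - 3\right) + 1} = \sqrt{-4 + 1} = \sqrt{-3} = i \sqrt{3} \approx 1.732 i$)
$Y{\left(J \right)} = i \sqrt{3}$
$- (Y{\left(y{\left(2 \right)} \right)} 672 + 21018) = - (i \sqrt{3} \cdot 672 + 21018) = - (672 i \sqrt{3} + 21018) = - (21018 + 672 i \sqrt{3}) = -21018 - 672 i \sqrt{3}$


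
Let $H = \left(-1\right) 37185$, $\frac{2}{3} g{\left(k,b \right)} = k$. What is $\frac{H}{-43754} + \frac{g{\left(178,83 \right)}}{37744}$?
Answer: $\frac{707596479}{825725488} \approx 0.85694$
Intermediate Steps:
$g{\left(k,b \right)} = \frac{3 k}{2}$
$H = -37185$
$\frac{H}{-43754} + \frac{g{\left(178,83 \right)}}{37744} = - \frac{37185}{-43754} + \frac{\frac{3}{2} \cdot 178}{37744} = \left(-37185\right) \left(- \frac{1}{43754}\right) + 267 \cdot \frac{1}{37744} = \frac{37185}{43754} + \frac{267}{37744} = \frac{707596479}{825725488}$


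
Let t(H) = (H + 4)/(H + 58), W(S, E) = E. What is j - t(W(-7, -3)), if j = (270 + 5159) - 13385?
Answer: -437581/55 ≈ -7956.0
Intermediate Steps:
t(H) = (4 + H)/(58 + H)
j = -7956 (j = 5429 - 13385 = -7956)
j - t(W(-7, -3)) = -7956 - (4 - 3)/(58 - 3) = -7956 - 1/55 = -437581/55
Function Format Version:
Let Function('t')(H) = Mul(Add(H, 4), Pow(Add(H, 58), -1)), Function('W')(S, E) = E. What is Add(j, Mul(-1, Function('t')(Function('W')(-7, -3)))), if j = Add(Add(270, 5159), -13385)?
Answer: Rational(-437581, 55) ≈ -7956.0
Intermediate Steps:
Function('t')(H) = Mul(Pow(Add(58, H), -1), Add(4, H)) (Function('t')(H) = Mul(Add(4, H), Pow(Add(58, H), -1)) = Mul(Pow(Add(58, H), -1), Add(4, H)))
j = -7956 (j = Add(5429, -13385) = -7956)
Add(j, Mul(-1, Function('t')(Function('W')(-7, -3)))) = Add(-7956, Mul(-1, Mul(Pow(Add(58, -3), -1), Add(4, -3)))) = Add(-7956, Mul(-1, Mul(Pow(55, -1), 1))) = Add(-7956, Mul(-1, Mul(Rational(1, 55), 1))) = Add(-7956, Mul(-1, Rational(1, 55))) = Add(-7956, Rational(-1, 55)) = Rational(-437581, 55)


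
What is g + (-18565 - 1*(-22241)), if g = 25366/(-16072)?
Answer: 29527653/8036 ≈ 3674.4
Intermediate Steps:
g = -12683/8036 (g = 25366*(-1/16072) = -12683/8036 ≈ -1.5783)
g + (-18565 - 1*(-22241)) = -12683/8036 + (-18565 - 1*(-22241)) = -12683/8036 + (-18565 + 22241) = -12683/8036 + 3676 = 29527653/8036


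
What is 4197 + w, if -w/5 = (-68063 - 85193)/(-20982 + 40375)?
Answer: 82158701/19393 ≈ 4236.5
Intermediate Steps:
w = 766280/19393 (w = -5*(-68063 - 85193)/(-20982 + 40375) = -(-766280)/19393 = -5*(-153256/19393) = 766280/19393 ≈ 39.513)
4197 + w = 4197 + 766280/19393 = 82158701/19393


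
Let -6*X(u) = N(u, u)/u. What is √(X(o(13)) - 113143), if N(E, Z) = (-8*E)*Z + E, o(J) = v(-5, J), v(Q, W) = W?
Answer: I*√4072530/6 ≈ 336.34*I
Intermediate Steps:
o(J) = J
N(E, Z) = E - 8*E*Z (N(E, Z) = -8*E*Z + E = E - 8*E*Z)
X(u) = -⅙ + 4*u/3 (X(u) = -u*(1 - 8*u)/(6*u) = -(1 - 8*u)/6 = -⅙ + 4*u/3)
√(X(o(13)) - 113143) = √((-⅙ + (4/3)*13) - 113143) = √((-⅙ + 52/3) - 113143) = √(103/6 - 113143) = √(-678755/6) = I*√4072530/6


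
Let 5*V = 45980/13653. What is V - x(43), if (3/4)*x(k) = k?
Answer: -773576/13653 ≈ -56.660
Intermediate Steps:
x(k) = 4*k/3
V = 9196/13653 (V = (45980/13653)/5 = (45980*(1/13653))/5 = (1/5)*(45980/13653) = 9196/13653 ≈ 0.67355)
V - x(43) = 9196/13653 - 4*43/3 = 9196/13653 - 1*172/3 = 9196/13653 - 172/3 = -773576/13653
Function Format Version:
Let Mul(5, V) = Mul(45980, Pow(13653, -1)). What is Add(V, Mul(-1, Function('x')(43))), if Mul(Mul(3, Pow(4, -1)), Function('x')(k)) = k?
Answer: Rational(-773576, 13653) ≈ -56.660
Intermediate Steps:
Function('x')(k) = Mul(Rational(4, 3), k)
V = Rational(9196, 13653) (V = Mul(Rational(1, 5), Mul(45980, Pow(13653, -1))) = Mul(Rational(1, 5), Mul(45980, Rational(1, 13653))) = Mul(Rational(1, 5), Rational(45980, 13653)) = Rational(9196, 13653) ≈ 0.67355)
Add(V, Mul(-1, Function('x')(43))) = Add(Rational(9196, 13653), Mul(-1, Mul(Rational(4, 3), 43))) = Add(Rational(9196, 13653), Mul(-1, Rational(172, 3))) = Add(Rational(9196, 13653), Rational(-172, 3)) = Rational(-773576, 13653)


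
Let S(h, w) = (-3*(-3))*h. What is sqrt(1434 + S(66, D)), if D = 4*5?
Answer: 26*sqrt(3) ≈ 45.033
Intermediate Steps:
D = 20
S(h, w) = 9*h
sqrt(1434 + S(66, D)) = sqrt(1434 + 9*66) = sqrt(1434 + 594) = sqrt(2028) = 26*sqrt(3)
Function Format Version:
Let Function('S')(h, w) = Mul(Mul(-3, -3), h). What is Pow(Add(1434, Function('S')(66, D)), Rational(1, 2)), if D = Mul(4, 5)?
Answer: Mul(26, Pow(3, Rational(1, 2))) ≈ 45.033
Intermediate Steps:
D = 20
Function('S')(h, w) = Mul(9, h)
Pow(Add(1434, Function('S')(66, D)), Rational(1, 2)) = Pow(Add(1434, Mul(9, 66)), Rational(1, 2)) = Pow(Add(1434, 594), Rational(1, 2)) = Pow(2028, Rational(1, 2)) = Mul(26, Pow(3, Rational(1, 2)))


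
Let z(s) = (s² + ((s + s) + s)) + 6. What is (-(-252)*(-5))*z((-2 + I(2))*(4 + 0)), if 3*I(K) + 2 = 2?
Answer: -57960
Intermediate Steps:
I(K) = 0 (I(K) = -⅔ + (⅓)*2 = -⅔ + ⅔ = 0)
z(s) = 6 + s² + 3*s (z(s) = (s² + (2*s + s)) + 6 = (s² + 3*s) + 6 = 6 + s² + 3*s)
(-(-252)*(-5))*z((-2 + I(2))*(4 + 0)) = (-(-252)*(-5))*(6 + ((-2 + 0)*(4 + 0))² + 3*((-2 + 0)*(4 + 0))) = (-18*70)*(6 + (-2*4)² + 3*(-2*4)) = -1260*(6 + (-8)² + 3*(-8)) = -1260*(6 + 64 - 24) = -1260*46 = -57960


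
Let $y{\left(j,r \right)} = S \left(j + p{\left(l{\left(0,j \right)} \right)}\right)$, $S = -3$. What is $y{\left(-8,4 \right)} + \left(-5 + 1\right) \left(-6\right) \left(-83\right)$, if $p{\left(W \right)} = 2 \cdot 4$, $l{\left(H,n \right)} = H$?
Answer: $-1992$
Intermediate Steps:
$p{\left(W \right)} = 8$
$y{\left(j,r \right)} = -24 - 3 j$ ($y{\left(j,r \right)} = - 3 \left(j + 8\right) = - 3 \left(8 + j\right) = -24 - 3 j$)
$y{\left(-8,4 \right)} + \left(-5 + 1\right) \left(-6\right) \left(-83\right) = \left(-24 - -24\right) + \left(-5 + 1\right) \left(-6\right) \left(-83\right) = \left(-24 + 24\right) + \left(-4\right) \left(-6\right) \left(-83\right) = 0 + 24 \left(-83\right) = 0 - 1992 = -1992$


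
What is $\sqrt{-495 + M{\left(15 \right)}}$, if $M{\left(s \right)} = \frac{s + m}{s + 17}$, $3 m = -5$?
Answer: $\frac{i \sqrt{17805}}{6} \approx 22.239 i$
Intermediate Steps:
$m = - \frac{5}{3}$ ($m = \frac{1}{3} \left(-5\right) = - \frac{5}{3} \approx -1.6667$)
$M{\left(s \right)} = \frac{- \frac{5}{3} + s}{17 + s}$ ($M{\left(s \right)} = \frac{s - \frac{5}{3}}{s + 17} = \frac{- \frac{5}{3} + s}{17 + s}$)
$\sqrt{-495 + M{\left(15 \right)}} = \sqrt{-495 + \frac{- \frac{5}{3} + 15}{17 + 15}} = \sqrt{-495 + \frac{1}{32} \cdot \frac{40}{3}} = \sqrt{-495 + \frac{5}{12}} = \sqrt{- \frac{5935}{12}} = \frac{i \sqrt{17805}}{6}$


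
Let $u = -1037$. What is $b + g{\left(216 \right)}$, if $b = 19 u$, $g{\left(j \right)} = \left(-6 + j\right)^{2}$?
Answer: $24397$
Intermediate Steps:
$b = -19703$ ($b = 19 \left(-1037\right) = -19703$)
$b + g{\left(216 \right)} = -19703 + \left(-6 + 216\right)^{2} = -19703 + 210^{2} = -19703 + 44100 = 24397$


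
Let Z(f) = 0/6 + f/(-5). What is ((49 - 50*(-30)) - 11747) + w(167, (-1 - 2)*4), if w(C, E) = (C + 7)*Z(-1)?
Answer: -50816/5 ≈ -10163.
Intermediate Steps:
Z(f) = -f/5 (Z(f) = 0*(1/6) + f*(-1/5) = 0 - f/5 = -f/5)
w(C, E) = 7/5 + C/5 (w(C, E) = (C + 7)*(-1/5*(-1)) = (7 + C)*(1/5) = 7/5 + C/5)
((49 - 50*(-30)) - 11747) + w(167, (-1 - 2)*4) = ((49 - 50*(-30)) - 11747) + (7/5 + (1/5)*167) = ((49 + 1500) - 11747) + (7/5 + 167/5) = (1549 - 11747) + 174/5 = -10198 + 174/5 = -50816/5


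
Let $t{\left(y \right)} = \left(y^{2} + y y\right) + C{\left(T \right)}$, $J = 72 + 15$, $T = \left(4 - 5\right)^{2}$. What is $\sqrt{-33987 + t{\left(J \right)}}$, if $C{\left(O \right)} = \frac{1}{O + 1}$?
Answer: $\frac{i \sqrt{75394}}{2} \approx 137.29 i$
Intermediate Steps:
$T = 1$ ($T = \left(-1\right)^{2} = 1$)
$C{\left(O \right)} = \frac{1}{1 + O}$
$J = 87$
$t{\left(y \right)} = \frac{1}{2} + 2 y^{2}$ ($t{\left(y \right)} = \left(y^{2} + y y\right) + \frac{1}{1 + 1} = \left(y^{2} + y^{2}\right) + \frac{1}{2} = 2 y^{2} + \frac{1}{2} = \frac{1}{2} + 2 y^{2}$)
$\sqrt{-33987 + t{\left(J \right)}} = \sqrt{-33987 + \left(\frac{1}{2} + 2 \cdot 87^{2}\right)} = \sqrt{-33987 + \left(\frac{1}{2} + 2 \cdot 7569\right)} = \sqrt{-33987 + \left(\frac{1}{2} + 15138\right)} = \sqrt{-33987 + \frac{30277}{2}} = \sqrt{- \frac{37697}{2}} = \frac{i \sqrt{75394}}{2}$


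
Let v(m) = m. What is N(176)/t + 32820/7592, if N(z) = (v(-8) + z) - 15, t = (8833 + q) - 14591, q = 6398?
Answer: 2770797/607360 ≈ 4.5620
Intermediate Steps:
t = 640 (t = (8833 + 6398) - 14591 = 15231 - 14591 = 640)
N(z) = -23 + z (N(z) = (-8 + z) - 15 = -23 + z)
N(176)/t + 32820/7592 = (-23 + 176)/640 + 32820/7592 = 153*(1/640) + 32820*(1/7592) = 153/640 + 8205/1898 = 2770797/607360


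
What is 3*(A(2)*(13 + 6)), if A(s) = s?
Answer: 114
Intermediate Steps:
3*(A(2)*(13 + 6)) = 3*(2*(13 + 6)) = 3*(2*19) = 3*38 = 114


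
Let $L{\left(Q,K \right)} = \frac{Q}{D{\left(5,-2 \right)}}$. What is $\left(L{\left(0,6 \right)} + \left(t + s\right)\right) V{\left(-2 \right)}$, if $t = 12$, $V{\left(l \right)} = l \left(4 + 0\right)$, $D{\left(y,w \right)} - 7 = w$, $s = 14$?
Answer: $-208$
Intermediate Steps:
$D{\left(y,w \right)} = 7 + w$
$L{\left(Q,K \right)} = \frac{Q}{5}$ ($L{\left(Q,K \right)} = \frac{Q}{7 - 2} = \frac{Q}{5}$)
$V{\left(l \right)} = 4 l$ ($V{\left(l \right)} = l 4 = 4 l$)
$\left(L{\left(0,6 \right)} + \left(t + s\right)\right) V{\left(-2 \right)} = \left(\frac{1}{5} \cdot 0 + \left(12 + 14\right)\right) 4 \left(-2\right) = \left(0 + 26\right) \left(-8\right) = 26 \left(-8\right) = -208$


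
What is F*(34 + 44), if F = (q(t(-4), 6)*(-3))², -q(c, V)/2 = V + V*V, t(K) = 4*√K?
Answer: 4953312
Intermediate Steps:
q(c, V) = -2*V - 2*V² (q(c, V) = -2*(V + V*V) = -2*(V + V²) = -2*V - 2*V²)
F = 63504 (F = (-2*6*(1 + 6)*(-3))² = (-2*6*7*(-3))² = (-84*(-3))² = 252² = 63504)
F*(34 + 44) = 63504*(34 + 44) = 63504*78 = 4953312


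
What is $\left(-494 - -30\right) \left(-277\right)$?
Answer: $128528$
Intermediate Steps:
$\left(-494 - -30\right) \left(-277\right) = \left(-494 + 30\right) \left(-277\right) = \left(-464\right) \left(-277\right) = 128528$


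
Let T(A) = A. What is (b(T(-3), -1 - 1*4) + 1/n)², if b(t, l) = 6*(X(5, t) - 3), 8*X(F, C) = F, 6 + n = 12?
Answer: 28561/144 ≈ 198.34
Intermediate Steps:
n = 6 (n = -6 + 12 = 6)
X(F, C) = F/8
b(t, l) = -57/4 (b(t, l) = 6*((⅛)*5 - 3) = 6*(5/8 - 3) = 6*(-19/8) = -57/4)
(b(T(-3), -1 - 1*4) + 1/n)² = (-57/4 + 1/6)² = (-57/4 + ⅙)² = (-169/12)² = 28561/144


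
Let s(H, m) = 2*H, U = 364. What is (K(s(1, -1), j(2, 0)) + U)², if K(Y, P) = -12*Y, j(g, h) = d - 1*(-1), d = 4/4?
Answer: 115600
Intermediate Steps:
d = 1 (d = 4*(¼) = 1)
j(g, h) = 2 (j(g, h) = 1 - 1*(-1) = 1 + 1 = 2)
(K(s(1, -1), j(2, 0)) + U)² = (-24 + 364)² = 340² = 115600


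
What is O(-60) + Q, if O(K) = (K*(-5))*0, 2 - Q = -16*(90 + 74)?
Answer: 2626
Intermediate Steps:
Q = 2626 (Q = 2 - (-16)*(90 + 74) = 2 - (-16)*164 = 2 - 1*(-2624) = 2 + 2624 = 2626)
O(K) = 0 (O(K) = -5*K*0 = 0)
O(-60) + Q = 0 + 2626 = 2626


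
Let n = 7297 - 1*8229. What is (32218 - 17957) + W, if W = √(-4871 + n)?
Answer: 14261 + I*√5803 ≈ 14261.0 + 76.177*I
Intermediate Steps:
n = -932 (n = 7297 - 8229 = -932)
W = I*√5803 (W = √(-4871 - 932) = √(-5803) = I*√5803 ≈ 76.177*I)
(32218 - 17957) + W = (32218 - 17957) + I*√5803 = 14261 + I*√5803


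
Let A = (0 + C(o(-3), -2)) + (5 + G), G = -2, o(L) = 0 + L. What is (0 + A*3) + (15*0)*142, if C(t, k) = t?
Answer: 0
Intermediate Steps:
o(L) = L
A = 0 (A = (0 - 3) + (5 - 2) = -3 + 3 = 0)
(0 + A*3) + (15*0)*142 = (0 + 0*3) + (15*0)*142 = (0 + 0) + 0*142 = 0 + 0 = 0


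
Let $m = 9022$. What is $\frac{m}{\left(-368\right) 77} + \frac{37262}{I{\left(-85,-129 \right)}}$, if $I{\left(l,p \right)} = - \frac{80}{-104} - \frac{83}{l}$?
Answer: $\frac{583351755961}{27330072} \approx 21345.0$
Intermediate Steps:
$I{\left(l,p \right)} = \frac{10}{13} - \frac{83}{l}$ ($I{\left(l,p \right)} = \left(-80\right) \left(- \frac{1}{104}\right) - \frac{83}{l} = \frac{10}{13} - \frac{83}{l}$)
$\frac{m}{\left(-368\right) 77} + \frac{37262}{I{\left(-85,-129 \right)}} = \frac{9022}{\left(-368\right) 77} + \frac{37262}{\frac{10}{13} - \frac{83}{-85}} = \frac{9022}{-28336} + \frac{37262}{\frac{10}{13} - - \frac{83}{85}} = 9022 \left(- \frac{1}{28336}\right) + \frac{37262}{\frac{10}{13} + \frac{83}{85}} = - \frac{4511}{14168} + \frac{37262}{\frac{1929}{1105}} = - \frac{4511}{14168} + 37262 \cdot \frac{1105}{1929} = - \frac{4511}{14168} + \frac{41174510}{1929} = \frac{583351755961}{27330072}$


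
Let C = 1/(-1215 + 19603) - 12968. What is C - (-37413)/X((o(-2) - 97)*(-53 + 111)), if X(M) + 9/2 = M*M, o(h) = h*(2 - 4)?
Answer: -1541759933756049/118889581516 ≈ -12968.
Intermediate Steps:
o(h) = -2*h (o(h) = h*(-2) = -2*h)
X(M) = -9/2 + M**2 (X(M) = -9/2 + M*M = -9/2 + M**2)
C = -238455583/18388 (C = 1/18388 - 12968 = -238455583/18388 ≈ -12968.)
C - (-37413)/X((o(-2) - 97)*(-53 + 111)) = -238455583/18388 - (-37413)/(-9/2 + ((-2*(-2) - 97)*(-53 + 111))**2) = -238455583/18388 - (-37413)/(-9/2 + ((4 - 97)*58)**2) = -238455583/18388 - (-37413)/(-9/2 + (-93*58)**2) = -238455583/18388 - (-37413)/(-9/2 + (-5394)**2) = -238455583/18388 - (-37413)/(-9/2 + 29095236) = -238455583/18388 - (-37413)/58190463/2 = -238455583/18388 - (-37413)*2/58190463 = -238455583/18388 - 1*(-8314/6465607) = -238455583/18388 + 8314/6465607 = -1541759933756049/118889581516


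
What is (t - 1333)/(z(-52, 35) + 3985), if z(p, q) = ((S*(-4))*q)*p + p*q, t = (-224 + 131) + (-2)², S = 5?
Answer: -158/4285 ≈ -0.036873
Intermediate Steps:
t = -89 (t = -93 + 4 = -89)
z(p, q) = -19*p*q (z(p, q) = ((5*(-4))*q)*p + p*q = (-20*q)*p + p*q = -20*p*q + p*q = -19*p*q)
(t - 1333)/(z(-52, 35) + 3985) = (-89 - 1333)/(-19*(-52)*35 + 3985) = -1422/(34580 + 3985) = -1422/38565 = -1422*1/38565 = -158/4285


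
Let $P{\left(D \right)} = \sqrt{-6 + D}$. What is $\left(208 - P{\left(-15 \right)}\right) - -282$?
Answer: $490 - i \sqrt{21} \approx 490.0 - 4.5826 i$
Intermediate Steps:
$\left(208 - P{\left(-15 \right)}\right) - -282 = \left(208 - \sqrt{-6 - 15}\right) - -282 = \left(208 - \sqrt{-21}\right) + 282 = \left(208 - i \sqrt{21}\right) + 282 = 490 - i \sqrt{21}$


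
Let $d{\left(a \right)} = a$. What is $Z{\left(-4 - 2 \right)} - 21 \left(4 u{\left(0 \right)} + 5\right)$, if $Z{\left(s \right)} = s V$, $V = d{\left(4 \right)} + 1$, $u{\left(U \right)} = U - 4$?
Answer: $201$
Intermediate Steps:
$u{\left(U \right)} = -4 + U$ ($u{\left(U \right)} = U - 4 = -4 + U$)
$V = 5$ ($V = 4 + 1 = 5$)
$Z{\left(s \right)} = 5 s$ ($Z{\left(s \right)} = s 5 = 5 s$)
$Z{\left(-4 - 2 \right)} - 21 \left(4 u{\left(0 \right)} + 5\right) = 5 \left(-4 - 2\right) - 21 \left(4 \left(-4 + 0\right) + 5\right) = 5 \left(-4 - 2\right) - 21 \left(4 \left(-4\right) + 5\right) = 5 \left(-6\right) - 21 \left(-16 + 5\right) = -30 - -231 = -30 + 231 = 201$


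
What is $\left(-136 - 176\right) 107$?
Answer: $-33384$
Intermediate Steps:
$\left(-136 - 176\right) 107 = \left(-312\right) 107 = -33384$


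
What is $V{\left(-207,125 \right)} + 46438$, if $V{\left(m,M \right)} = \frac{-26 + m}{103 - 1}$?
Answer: $\frac{4736443}{102} \approx 46436.0$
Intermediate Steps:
$V{\left(m,M \right)} = - \frac{13}{51} + \frac{m}{102}$ ($V{\left(m,M \right)} = \frac{-26 + m}{102} = \left(-26 + m\right) \frac{1}{102} = - \frac{13}{51} + \frac{m}{102}$)
$V{\left(-207,125 \right)} + 46438 = \left(- \frac{13}{51} + \frac{1}{102} \left(-207\right)\right) + 46438 = \left(- \frac{13}{51} - \frac{69}{34}\right) + 46438 = - \frac{233}{102} + 46438 = \frac{4736443}{102}$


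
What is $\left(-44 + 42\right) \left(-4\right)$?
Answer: $8$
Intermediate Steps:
$\left(-44 + 42\right) \left(-4\right) = \left(-2\right) \left(-4\right) = 8$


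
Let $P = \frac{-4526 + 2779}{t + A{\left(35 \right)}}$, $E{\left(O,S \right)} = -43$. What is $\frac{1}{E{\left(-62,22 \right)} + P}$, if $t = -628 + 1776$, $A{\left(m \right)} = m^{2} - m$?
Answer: $- \frac{2338}{102281} \approx -0.022859$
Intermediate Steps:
$t = 1148$
$P = - \frac{1747}{2338}$ ($P = \frac{-4526 + 2779}{1148 + 35 \left(-1 + 35\right)} = - \frac{1747}{1148 + 35 \cdot 34} = - \frac{1747}{1148 + 1190} = - \frac{1747}{2338} \approx -0.74722$)
$\frac{1}{E{\left(-62,22 \right)} + P} = \frac{1}{-43 - \frac{1747}{2338}} = \frac{1}{- \frac{102281}{2338}} = - \frac{2338}{102281}$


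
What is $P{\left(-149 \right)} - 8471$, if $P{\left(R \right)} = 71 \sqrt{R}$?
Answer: $-8471 + 71 i \sqrt{149} \approx -8471.0 + 866.67 i$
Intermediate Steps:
$P{\left(-149 \right)} - 8471 = 71 \sqrt{-149} - 8471 = 71 i \sqrt{149} - 8471 = -8471 + 71 i \sqrt{149}$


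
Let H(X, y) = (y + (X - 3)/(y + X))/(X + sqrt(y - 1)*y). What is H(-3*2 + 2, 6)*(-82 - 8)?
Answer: -225/41 - 675*sqrt(5)/82 ≈ -23.894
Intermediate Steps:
H(X, y) = (y + (-3 + X)/(X + y))/(X + y*sqrt(-1 + y)) (H(X, y) = (y + (-3 + X)/(X + y))/(X + sqrt(-1 + y)*y) = (y + (-3 + X)/(X + y))/(X + y*sqrt(-1 + y)))
H(-3*2 + 2, 6)*(-82 - 8) = ((-3 + (-3*2 + 2) + 6**2 + (-3*2 + 2)*6)/((-3*2 + 2)**2 + (-3*2 + 2)*6 + 6**2*sqrt(-1 + 6) + (-3*2 + 2)*6*sqrt(-1 + 6)))*(-82 - 8) = ((-3 + (-6 + 2) + 36 + (-6 + 2)*6)/((-6 + 2)**2 + (-6 + 2)*6 + 36*sqrt(5) + (-6 + 2)*6*sqrt(5)))*(-90) = ((-3 - 4 + 36 - 4*6)/((-4)**2 - 4*6 + 36*sqrt(5) - 4*6*sqrt(5)))*(-90) = ((-3 - 4 + 36 - 24)/(16 - 24 + 36*sqrt(5) - 24*sqrt(5)))*(-90) = (5/(-8 + 12*sqrt(5)))*(-90) = -450/(-8 + 12*sqrt(5))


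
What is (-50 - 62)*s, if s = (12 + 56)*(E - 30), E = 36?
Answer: -45696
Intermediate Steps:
s = 408 (s = (12 + 56)*(36 - 30) = 68*6 = 408)
(-50 - 62)*s = (-50 - 62)*408 = -112*408 = -45696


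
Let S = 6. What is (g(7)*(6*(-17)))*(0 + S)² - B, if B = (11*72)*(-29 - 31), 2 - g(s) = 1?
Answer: 43848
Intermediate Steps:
g(s) = 1 (g(s) = 2 - 1*1 = 2 - 1 = 1)
B = -47520 (B = 792*(-60) = -47520)
(g(7)*(6*(-17)))*(0 + S)² - B = (1*(6*(-17)))*(0 + 6)² - 1*(-47520) = (1*(-102))*6² + 47520 = -102*36 + 47520 = -3672 + 47520 = 43848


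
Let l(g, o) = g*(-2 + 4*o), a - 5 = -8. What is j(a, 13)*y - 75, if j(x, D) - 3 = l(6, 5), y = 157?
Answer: 17352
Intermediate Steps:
a = -3 (a = 5 - 8 = -3)
j(x, D) = 111 (j(x, D) = 3 + 2*6*(-1 + 2*5) = 3 + 2*6*(-1 + 10) = 3 + 2*6*9 = 3 + 108 = 111)
j(a, 13)*y - 75 = 111*157 - 75 = 17427 - 75 = 17352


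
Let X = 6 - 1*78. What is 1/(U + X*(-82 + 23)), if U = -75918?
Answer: -1/71670 ≈ -1.3953e-5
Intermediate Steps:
X = -72 (X = 6 - 78 = -72)
1/(U + X*(-82 + 23)) = 1/(-75918 - 72*(-82 + 23)) = 1/(-75918 - 72*(-59)) = 1/(-75918 + 4248) = 1/(-71670) = -1/71670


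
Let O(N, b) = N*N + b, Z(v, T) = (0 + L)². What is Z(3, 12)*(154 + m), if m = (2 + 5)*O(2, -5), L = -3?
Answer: 1323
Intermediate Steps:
Z(v, T) = 9 (Z(v, T) = (0 - 3)² = (-3)² = 9)
O(N, b) = b + N² (O(N, b) = N² + b = b + N²)
m = -7 (m = (2 + 5)*(-5 + 2²) = 7*(-5 + 4) = 7*(-1) = -7)
Z(3, 12)*(154 + m) = 9*(154 - 7) = 9*147 = 1323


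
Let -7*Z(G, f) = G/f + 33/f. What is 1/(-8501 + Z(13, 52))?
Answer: -182/1547205 ≈ -0.00011763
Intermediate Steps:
Z(G, f) = -33/(7*f) - G/(7*f) (Z(G, f) = -(G/f + 33/f)/7 = -(33/f + G/f)/7 = -33/(7*f) - G/(7*f))
1/(-8501 + Z(13, 52)) = 1/(-8501 + (⅐)*(-33 - 1*13)/52) = 1/(-8501 + (⅐)*(1/52)*(-33 - 13)) = 1/(-8501 + (⅐)*(1/52)*(-46)) = 1/(-8501 - 23/182) = 1/(-1547205/182) = -182/1547205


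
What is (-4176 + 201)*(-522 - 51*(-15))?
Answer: -965925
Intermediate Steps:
(-4176 + 201)*(-522 - 51*(-15)) = -3975*(-522 + 765) = -3975*243 = -965925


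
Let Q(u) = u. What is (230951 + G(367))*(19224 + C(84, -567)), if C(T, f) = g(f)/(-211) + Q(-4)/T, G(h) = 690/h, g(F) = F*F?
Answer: 6647709244631248/1626177 ≈ 4.0879e+9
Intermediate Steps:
g(F) = F²
C(T, f) = -4/T - f²/211 (C(T, f) = f²/(-211) - 4/T = f²*(-1/211) - 4/T = -f²/211 - 4/T = -4/T - f²/211)
(230951 + G(367))*(19224 + C(84, -567)) = (230951 + 690/367)*(19224 + (-4/84 - 1/211*(-567)²)) = (230951 + 690*(1/367))*(19224 + (-4*1/84 - 1/211*321489)) = (230951 + 690/367)*(19224 + (-1/21 - 321489/211)) = 84759707*(19224 - 6751480/4431)/367 = (84759707/367)*(78430064/4431) = 6647709244631248/1626177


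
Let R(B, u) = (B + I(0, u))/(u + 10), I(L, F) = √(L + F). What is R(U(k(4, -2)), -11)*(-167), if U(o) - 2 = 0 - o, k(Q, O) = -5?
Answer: 1169 + 167*I*√11 ≈ 1169.0 + 553.88*I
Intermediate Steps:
I(L, F) = √(F + L)
U(o) = 2 - o (U(o) = 2 + (0 - o) = 2 - o)
R(B, u) = (B + √u)/(10 + u) (R(B, u) = (B + √(u + 0))/(u + 10) = (B + √u)/(10 + u))
R(U(k(4, -2)), -11)*(-167) = (((2 - 1*(-5)) + √(-11))/(10 - 11))*(-167) = (((2 + 5) + I*√11)/(-1))*(-167) = -(7 + I*√11)*(-167) = (-7 - I*√11)*(-167) = 1169 + 167*I*√11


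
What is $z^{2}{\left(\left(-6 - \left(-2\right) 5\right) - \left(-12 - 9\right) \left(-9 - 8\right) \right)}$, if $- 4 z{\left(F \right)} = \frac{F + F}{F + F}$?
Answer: $\frac{1}{16} \approx 0.0625$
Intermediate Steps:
$z{\left(F \right)} = - \frac{1}{4}$ ($z{\left(F \right)} = - \frac{\left(F + F\right) \frac{1}{F + F}}{4} = - \frac{2 F \frac{1}{2 F}}{4} = \left(- \frac{1}{4}\right) 1 = - \frac{1}{4}$)
$z^{2}{\left(\left(-6 - \left(-2\right) 5\right) - \left(-12 - 9\right) \left(-9 - 8\right) \right)} = \left(- \frac{1}{4}\right)^{2} = \frac{1}{16}$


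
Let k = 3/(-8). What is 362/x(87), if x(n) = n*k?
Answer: -2896/261 ≈ -11.096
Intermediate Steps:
k = -3/8 (k = 3*(-1/8) = -3/8 ≈ -0.37500)
x(n) = -3*n/8 (x(n) = n*(-3/8) = -3*n/8)
362/x(87) = 362/((-3/8*87)) = 362/(-261/8) = 362*(-8/261) = -2896/261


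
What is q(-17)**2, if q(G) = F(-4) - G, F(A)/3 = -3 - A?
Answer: 400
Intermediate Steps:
F(A) = -9 - 3*A (F(A) = 3*(-3 - A) = -9 - 3*A)
q(G) = 3 - G (q(G) = (-9 - 3*(-4)) - G = (-9 + 12) - G = 3 - G)
q(-17)**2 = (3 - 1*(-17))**2 = (3 + 17)**2 = 20**2 = 400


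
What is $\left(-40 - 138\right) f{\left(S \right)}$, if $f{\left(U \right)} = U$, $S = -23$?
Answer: $4094$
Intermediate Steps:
$\left(-40 - 138\right) f{\left(S \right)} = \left(-40 - 138\right) \left(-23\right) = \left(-178\right) \left(-23\right) = 4094$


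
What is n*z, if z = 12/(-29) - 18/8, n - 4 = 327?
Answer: -102279/116 ≈ -881.72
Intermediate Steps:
n = 331 (n = 4 + 327 = 331)
z = -309/116 (z = 12*(-1/29) - 18*⅛ = -12/29 - 9/4 = -309/116 ≈ -2.6638)
n*z = 331*(-309/116) = -102279/116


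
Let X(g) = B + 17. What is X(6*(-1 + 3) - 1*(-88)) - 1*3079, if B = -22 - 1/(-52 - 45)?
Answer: -299147/97 ≈ -3084.0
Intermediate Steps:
B = -2133/97 (B = -22 - 1/(-97) = -22 - 1*(-1/97) = -22 + 1/97 = -2133/97 ≈ -21.990)
X(g) = -484/97 (X(g) = -2133/97 + 17 = -484/97)
X(6*(-1 + 3) - 1*(-88)) - 1*3079 = -484/97 - 1*3079 = -484/97 - 3079 = -299147/97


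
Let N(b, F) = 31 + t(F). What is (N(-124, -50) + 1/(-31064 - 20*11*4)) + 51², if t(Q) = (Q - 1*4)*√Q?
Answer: 84076607/31944 - 270*I*√2 ≈ 2632.0 - 381.84*I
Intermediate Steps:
t(Q) = √Q*(-4 + Q) (t(Q) = (Q - 4)*√Q = (-4 + Q)*√Q = √Q*(-4 + Q))
N(b, F) = 31 + √F*(-4 + F)
(N(-124, -50) + 1/(-31064 - 20*11*4)) + 51² = ((31 + √(-50)*(-4 - 50)) + 1/(-31064 - 20*11*4)) + 51² = ((31 + (5*I*√2)*(-54)) + 1/(-31064 - 220*4)) + 2601 = ((31 - 270*I*√2) + 1/(-31064 - 880)) + 2601 = ((31 - 270*I*√2) + 1/(-31944)) + 2601 = ((31 - 270*I*√2) - 1/31944) + 2601 = (990263/31944 - 270*I*√2) + 2601 = 84076607/31944 - 270*I*√2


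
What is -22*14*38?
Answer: -11704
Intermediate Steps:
-22*14*38 = -308*38 = -11704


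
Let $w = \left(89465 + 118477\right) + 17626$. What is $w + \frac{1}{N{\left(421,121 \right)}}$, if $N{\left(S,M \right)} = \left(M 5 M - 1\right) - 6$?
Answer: $\frac{16511126465}{73198} \approx 2.2557 \cdot 10^{5}$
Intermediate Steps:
$N{\left(S,M \right)} = -7 + 5 M^{2}$ ($N{\left(S,M \right)} = \left(5 M^{2} - 1\right) - 6 = \left(-1 + 5 M^{2}\right) - 6 = -7 + 5 M^{2}$)
$w = 225568$ ($w = 207942 + 17626 = 225568$)
$w + \frac{1}{N{\left(421,121 \right)}} = 225568 + \frac{1}{-7 + 5 \cdot 121^{2}} = 225568 + \frac{1}{-7 + 5 \cdot 14641} = 225568 + \frac{1}{-7 + 73205} = 225568 + \frac{1}{73198} = \frac{16511126465}{73198}$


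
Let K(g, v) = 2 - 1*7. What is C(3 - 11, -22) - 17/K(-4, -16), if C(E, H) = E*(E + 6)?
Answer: 97/5 ≈ 19.400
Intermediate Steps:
K(g, v) = -5 (K(g, v) = 2 - 7 = -5)
C(E, H) = E*(6 + E)
C(3 - 11, -22) - 17/K(-4, -16) = (3 - 11)*(6 + (3 - 11)) - 17/(-5) = -8*(6 - 8) - 17*(-1/5) = -8*(-2) + 17/5 = 16 + 17/5 = 97/5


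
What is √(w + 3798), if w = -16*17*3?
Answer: √2982 ≈ 54.608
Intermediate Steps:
w = -816 (w = -272*3 = -816)
√(w + 3798) = √(-816 + 3798) = √2982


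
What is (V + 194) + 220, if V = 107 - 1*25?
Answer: 496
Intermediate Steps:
V = 82 (V = 107 - 25 = 82)
(V + 194) + 220 = (82 + 194) + 220 = 276 + 220 = 496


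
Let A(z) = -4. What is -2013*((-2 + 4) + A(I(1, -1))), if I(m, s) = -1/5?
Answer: 4026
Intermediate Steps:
I(m, s) = -⅕ (I(m, s) = -1*⅕ = -⅕)
-2013*((-2 + 4) + A(I(1, -1))) = -2013*((-2 + 4) - 4) = -2013*(2 - 4) = -2013*(-2) = 4026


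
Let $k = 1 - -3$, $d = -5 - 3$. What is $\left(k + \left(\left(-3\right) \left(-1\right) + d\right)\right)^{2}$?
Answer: $1$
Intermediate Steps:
$d = -8$
$k = 4$ ($k = 1 + 3 = 4$)
$\left(k + \left(\left(-3\right) \left(-1\right) + d\right)\right)^{2} = \left(4 - 5\right)^{2} = \left(-1\right)^{2} = 1$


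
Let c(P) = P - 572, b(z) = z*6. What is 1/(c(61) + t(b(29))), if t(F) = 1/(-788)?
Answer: -788/402669 ≈ -0.0019569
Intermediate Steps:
b(z) = 6*z
c(P) = -572 + P
t(F) = -1/788
1/(c(61) + t(b(29))) = 1/((-572 + 61) - 1/788) = 1/(-511 - 1/788) = 1/(-402669/788) = -788/402669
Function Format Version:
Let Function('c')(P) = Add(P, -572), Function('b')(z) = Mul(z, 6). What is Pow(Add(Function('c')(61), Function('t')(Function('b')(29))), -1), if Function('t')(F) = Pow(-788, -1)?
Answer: Rational(-788, 402669) ≈ -0.0019569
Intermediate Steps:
Function('b')(z) = Mul(6, z)
Function('c')(P) = Add(-572, P)
Function('t')(F) = Rational(-1, 788)
Pow(Add(Function('c')(61), Function('t')(Function('b')(29))), -1) = Pow(Add(Add(-572, 61), Rational(-1, 788)), -1) = Pow(Add(-511, Rational(-1, 788)), -1) = Pow(Rational(-402669, 788), -1) = Rational(-788, 402669)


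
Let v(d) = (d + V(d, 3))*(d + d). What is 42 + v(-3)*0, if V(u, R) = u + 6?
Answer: 42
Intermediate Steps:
V(u, R) = 6 + u
v(d) = 2*d*(6 + 2*d) (v(d) = (d + (6 + d))*(d + d) = (6 + 2*d)*(2*d) = 2*d*(6 + 2*d))
42 + v(-3)*0 = 42 + (4*(-3)*(3 - 3))*0 = 42 + (4*(-3)*0)*0 = 42 + 0*0 = 42 + 0 = 42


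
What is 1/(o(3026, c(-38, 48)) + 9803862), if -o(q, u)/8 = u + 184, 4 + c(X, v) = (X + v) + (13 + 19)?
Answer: 1/9802086 ≈ 1.0202e-7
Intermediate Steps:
c(X, v) = 28 + X + v (c(X, v) = -4 + ((X + v) + (13 + 19)) = -4 + ((X + v) + 32) = -4 + (32 + X + v) = 28 + X + v)
o(q, u) = -1472 - 8*u (o(q, u) = -8*(u + 184) = -8*(184 + u) = -1472 - 8*u)
1/(o(3026, c(-38, 48)) + 9803862) = 1/((-1472 - 8*(28 - 38 + 48)) + 9803862) = 1/((-1472 - 8*38) + 9803862) = 1/((-1472 - 304) + 9803862) = 1/(-1776 + 9803862) = 1/9802086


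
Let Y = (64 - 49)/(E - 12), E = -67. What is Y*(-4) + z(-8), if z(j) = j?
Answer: -572/79 ≈ -7.2405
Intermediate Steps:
Y = -15/79 (Y = (64 - 49)/(-67 - 12) = 15/(-79) = 15*(-1/79) = -15/79 ≈ -0.18987)
Y*(-4) + z(-8) = -15/79*(-4) - 8 = 60/79 - 8 = -572/79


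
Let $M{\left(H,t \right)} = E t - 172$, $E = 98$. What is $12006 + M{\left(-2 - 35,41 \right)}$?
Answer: $15852$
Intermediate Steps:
$M{\left(H,t \right)} = -172 + 98 t$ ($M{\left(H,t \right)} = 98 t - 172 = -172 + 98 t$)
$12006 + M{\left(-2 - 35,41 \right)} = 12006 + \left(-172 + 98 \cdot 41\right) = 12006 + \left(-172 + 4018\right) = 12006 + 3846 = 15852$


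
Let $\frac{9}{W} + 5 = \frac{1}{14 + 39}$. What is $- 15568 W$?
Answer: $\frac{309414}{11} \approx 28129.0$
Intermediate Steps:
$W = - \frac{159}{88}$ ($W = \frac{9}{-5 + \frac{1}{14 + 39}} = \frac{9}{-5 + \frac{1}{53}} = \frac{9}{- \frac{264}{53}} = 9 \left(- \frac{53}{264}\right) = - \frac{159}{88} \approx -1.8068$)
$- 15568 W = \left(-15568\right) \left(- \frac{159}{88}\right) = \frac{309414}{11}$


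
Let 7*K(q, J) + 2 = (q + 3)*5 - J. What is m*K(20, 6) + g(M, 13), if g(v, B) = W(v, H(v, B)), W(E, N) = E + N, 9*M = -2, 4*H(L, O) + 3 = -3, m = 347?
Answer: 668105/126 ≈ 5302.4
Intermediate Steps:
H(L, O) = -3/2 (H(L, O) = -3/4 + (1/4)*(-3) = -3/4 - 3/4 = -3/2)
M = -2/9 (M = (1/9)*(-2) = -2/9 ≈ -0.22222)
K(q, J) = 13/7 - J/7 + 5*q/7 (K(q, J) = -2/7 + ((q + 3)*5 - J)/7 = -2/7 + ((3 + q)*5 - J)/7 = -2/7 + ((15 + 5*q) - J)/7 = -2/7 + (15 - J + 5*q)/7 = -2/7 + (15/7 - J/7 + 5*q/7) = 13/7 - J/7 + 5*q/7)
g(v, B) = -3/2 + v (g(v, B) = v - 3/2 = -3/2 + v)
m*K(20, 6) + g(M, 13) = 347*(13/7 - 1/7*6 + (5/7)*20) + (-3/2 - 2/9) = 347*(13/7 - 6/7 + 100/7) - 31/18 = 347*(107/7) - 31/18 = 37129/7 - 31/18 = 668105/126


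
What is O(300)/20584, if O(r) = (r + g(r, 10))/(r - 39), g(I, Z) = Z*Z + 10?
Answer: 205/2686212 ≈ 7.6316e-5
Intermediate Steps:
g(I, Z) = 10 + Z**2 (g(I, Z) = Z**2 + 10 = 10 + Z**2)
O(r) = (110 + r)/(-39 + r) (O(r) = (r + (10 + 10**2))/(r - 39) = (r + (10 + 100))/(-39 + r) = (r + 110)/(-39 + r) = (110 + r)/(-39 + r))
O(300)/20584 = ((110 + 300)/(-39 + 300))/20584 = (410/261)*(1/20584) = 205/2686212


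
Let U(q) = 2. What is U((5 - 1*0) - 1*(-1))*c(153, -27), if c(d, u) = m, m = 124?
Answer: 248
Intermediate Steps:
c(d, u) = 124
U((5 - 1*0) - 1*(-1))*c(153, -27) = 2*124 = 248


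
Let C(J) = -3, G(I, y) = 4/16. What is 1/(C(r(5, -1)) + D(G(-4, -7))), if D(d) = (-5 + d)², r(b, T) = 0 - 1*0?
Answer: 16/313 ≈ 0.051118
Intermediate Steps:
G(I, y) = ¼ (G(I, y) = 4*(1/16) = ¼)
r(b, T) = 0 (r(b, T) = 0 + 0 = 0)
1/(C(r(5, -1)) + D(G(-4, -7))) = 1/(-3 + (-5 + ¼)²) = 1/(-3 + (-19/4)²) = 1/(-3 + 361/16) = 1/(313/16) = 16/313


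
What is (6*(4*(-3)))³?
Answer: -373248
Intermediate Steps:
(6*(4*(-3)))³ = (6*(-12))³ = (-72)³ = -373248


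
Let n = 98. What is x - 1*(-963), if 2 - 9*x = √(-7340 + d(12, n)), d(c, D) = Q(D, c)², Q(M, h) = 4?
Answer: 8669/9 - 2*I*√1831/9 ≈ 963.22 - 9.5089*I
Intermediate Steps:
d(c, D) = 16 (d(c, D) = 4² = 16)
x = 2/9 - 2*I*√1831/9 (x = 2/9 - √(-7340 + 16)/9 = 2/9 - 2*I*√1831/9 ≈ 0.22222 - 9.5089*I)
x - 1*(-963) = (2/9 - 2*I*√1831/9) - 1*(-963) = (2/9 - 2*I*√1831/9) + 963 = 8669/9 - 2*I*√1831/9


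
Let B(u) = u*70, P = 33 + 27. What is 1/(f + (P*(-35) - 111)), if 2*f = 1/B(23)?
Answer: -3220/7119419 ≈ -0.00045228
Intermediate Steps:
P = 60
B(u) = 70*u
f = 1/3220 (f = 1/(2*((70*23))) = (½)/1610 = (½)*(1/1610) = 1/3220 ≈ 0.00031056)
1/(f + (P*(-35) - 111)) = 1/(1/3220 + (60*(-35) - 111)) = 1/(1/3220 + (-2100 - 111)) = 1/(1/3220 - 2211) = 1/(-7119419/3220) = -3220/7119419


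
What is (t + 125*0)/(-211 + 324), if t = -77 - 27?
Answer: -104/113 ≈ -0.92035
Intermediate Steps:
t = -104
(t + 125*0)/(-211 + 324) = (-104 + 125*0)/(-211 + 324) = (-104 + 0)/113 = -104*1/113 = -104/113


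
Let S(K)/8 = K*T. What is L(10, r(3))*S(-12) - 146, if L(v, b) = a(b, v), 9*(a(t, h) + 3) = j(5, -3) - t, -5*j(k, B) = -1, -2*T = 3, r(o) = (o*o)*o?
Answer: -5034/5 ≈ -1006.8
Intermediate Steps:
r(o) = o**3 (r(o) = o**2*o = o**3)
T = -3/2 (T = -1/2*3 = -3/2 ≈ -1.5000)
j(k, B) = 1/5 (j(k, B) = -1/5*(-1) = 1/5)
S(K) = -12*K (S(K) = 8*(K*(-3/2)) = 8*(-3*K/2) = -12*K)
a(t, h) = -134/45 - t/9 (a(t, h) = -3 + (1/5 - t)/9 = -3 + (1/45 - t/9) = -134/45 - t/9)
L(v, b) = -134/45 - b/9
L(10, r(3))*S(-12) - 146 = (-134/45 - 1/9*3**3)*(-12*(-12)) - 146 = (-134/45 - 1/9*27)*144 - 146 = (-134/45 - 3)*144 - 146 = -269/45*144 - 146 = -4304/5 - 146 = -5034/5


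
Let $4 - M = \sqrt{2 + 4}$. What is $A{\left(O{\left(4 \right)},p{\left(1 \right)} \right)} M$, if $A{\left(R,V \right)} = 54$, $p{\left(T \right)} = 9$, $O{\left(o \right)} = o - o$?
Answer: $216 - 54 \sqrt{6} \approx 83.728$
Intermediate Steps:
$O{\left(o \right)} = 0$
$M = 4 - \sqrt{6}$ ($M = 4 - \sqrt{2 + 4} = 4 - \sqrt{6} \approx 1.5505$)
$A{\left(O{\left(4 \right)},p{\left(1 \right)} \right)} M = 54 \left(4 - \sqrt{6}\right) = 216 - 54 \sqrt{6}$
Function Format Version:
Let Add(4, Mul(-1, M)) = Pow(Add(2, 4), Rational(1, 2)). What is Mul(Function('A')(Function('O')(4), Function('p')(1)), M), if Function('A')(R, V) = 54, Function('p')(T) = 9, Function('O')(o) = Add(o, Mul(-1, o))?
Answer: Add(216, Mul(-54, Pow(6, Rational(1, 2)))) ≈ 83.728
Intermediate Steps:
Function('O')(o) = 0
M = Add(4, Mul(-1, Pow(6, Rational(1, 2)))) (M = Add(4, Mul(-1, Pow(Add(2, 4), Rational(1, 2)))) = Add(4, Mul(-1, Pow(6, Rational(1, 2)))) ≈ 1.5505)
Mul(Function('A')(Function('O')(4), Function('p')(1)), M) = Mul(54, Add(4, Mul(-1, Pow(6, Rational(1, 2))))) = Add(216, Mul(-54, Pow(6, Rational(1, 2))))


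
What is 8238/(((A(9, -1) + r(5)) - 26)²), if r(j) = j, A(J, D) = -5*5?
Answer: 4119/1058 ≈ 3.8932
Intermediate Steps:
A(J, D) = -25
8238/(((A(9, -1) + r(5)) - 26)²) = 8238/(((-25 + 5) - 26)²) = 8238/((-20 - 26)²) = 8238/((-46)²) = 8238/2116 = 8238*(1/2116) = 4119/1058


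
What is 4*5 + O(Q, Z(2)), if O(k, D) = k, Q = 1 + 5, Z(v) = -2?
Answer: 26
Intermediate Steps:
Q = 6
4*5 + O(Q, Z(2)) = 4*5 + 6 = 20 + 6 = 26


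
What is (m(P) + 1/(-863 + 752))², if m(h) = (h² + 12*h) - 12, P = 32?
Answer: 24011052025/12321 ≈ 1.9488e+6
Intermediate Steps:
m(h) = -12 + h² + 12*h
(m(P) + 1/(-863 + 752))² = ((-12 + 32² + 12*32) + 1/(-863 + 752))² = ((-12 + 1024 + 384) + 1/(-111))² = (1396 - 1/111)² = (154955/111)² = 24011052025/12321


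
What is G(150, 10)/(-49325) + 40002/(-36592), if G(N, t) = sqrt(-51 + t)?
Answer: -20001/18296 - I*sqrt(41)/49325 ≈ -1.0932 - 0.00012981*I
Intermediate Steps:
G(150, 10)/(-49325) + 40002/(-36592) = sqrt(-51 + 10)/(-49325) + 40002/(-36592) = sqrt(-41)*(-1/49325) + 40002*(-1/36592) = (I*sqrt(41))*(-1/49325) - 20001/18296 = -I*sqrt(41)/49325 - 20001/18296 = -20001/18296 - I*sqrt(41)/49325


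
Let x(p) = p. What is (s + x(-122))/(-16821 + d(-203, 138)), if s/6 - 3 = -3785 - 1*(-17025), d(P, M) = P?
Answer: -9917/2128 ≈ -4.6602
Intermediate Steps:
s = 79458 (s = 18 + 6*(-3785 - 1*(-17025)) = 18 + 6*(-3785 + 17025) = 18 + 6*13240 = 18 + 79440 = 79458)
(s + x(-122))/(-16821 + d(-203, 138)) = (79458 - 122)/(-16821 - 203) = 79336/(-17024) = 79336*(-1/17024) = -9917/2128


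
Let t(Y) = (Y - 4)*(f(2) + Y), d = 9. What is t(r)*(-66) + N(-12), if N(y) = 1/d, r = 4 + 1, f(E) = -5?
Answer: 1/9 ≈ 0.11111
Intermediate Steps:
r = 5
N(y) = 1/9
t(Y) = (-5 + Y)*(-4 + Y) (t(Y) = (Y - 4)*(-5 + Y) = (-4 + Y)*(-5 + Y) = (-5 + Y)*(-4 + Y))
t(r)*(-66) + N(-12) = (20 + 5**2 - 9*5)*(-66) + 1/9 = (20 + 25 - 45)*(-66) + 1/9 = 0*(-66) + 1/9 = 0 + 1/9 = 1/9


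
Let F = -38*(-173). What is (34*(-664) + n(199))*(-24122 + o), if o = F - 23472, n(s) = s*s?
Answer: -698365500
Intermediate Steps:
F = 6574
n(s) = s**2
o = -16898 (o = 6574 - 23472 = -16898)
(34*(-664) + n(199))*(-24122 + o) = (34*(-664) + 199**2)*(-24122 - 16898) = (-22576 + 39601)*(-41020) = 17025*(-41020) = -698365500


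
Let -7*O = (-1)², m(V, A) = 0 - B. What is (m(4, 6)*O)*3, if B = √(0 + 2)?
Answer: 3*√2/7 ≈ 0.60609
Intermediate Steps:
B = √2 ≈ 1.4142
m(V, A) = -√2 (m(V, A) = 0 - √2 = -√2)
O = -⅐ (O = -⅐*(-1)² = -⅐*1 = -⅐ ≈ -0.14286)
(m(4, 6)*O)*3 = (-√2*(-⅐))*3 = (√2/7)*3 = 3*√2/7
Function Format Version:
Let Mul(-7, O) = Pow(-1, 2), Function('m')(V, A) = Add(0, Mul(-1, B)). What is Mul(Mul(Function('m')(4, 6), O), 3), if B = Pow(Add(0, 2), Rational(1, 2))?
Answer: Mul(Rational(3, 7), Pow(2, Rational(1, 2))) ≈ 0.60609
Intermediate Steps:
B = Pow(2, Rational(1, 2)) ≈ 1.4142
Function('m')(V, A) = Mul(-1, Pow(2, Rational(1, 2))) (Function('m')(V, A) = Add(0, Mul(-1, Pow(2, Rational(1, 2)))) = Mul(-1, Pow(2, Rational(1, 2))))
O = Rational(-1, 7) (O = Mul(Rational(-1, 7), Pow(-1, 2)) = Mul(Rational(-1, 7), 1) = Rational(-1, 7) ≈ -0.14286)
Mul(Mul(Function('m')(4, 6), O), 3) = Mul(Mul(Mul(-1, Pow(2, Rational(1, 2))), Rational(-1, 7)), 3) = Mul(Mul(Rational(1, 7), Pow(2, Rational(1, 2))), 3) = Mul(Rational(3, 7), Pow(2, Rational(1, 2)))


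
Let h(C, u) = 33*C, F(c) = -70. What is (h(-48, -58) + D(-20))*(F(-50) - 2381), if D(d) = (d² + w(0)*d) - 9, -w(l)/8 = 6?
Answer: 571083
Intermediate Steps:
w(l) = -48 (w(l) = -8*6 = -48)
D(d) = -9 + d² - 48*d (D(d) = (d² - 48*d) - 9 = -9 + d² - 48*d)
(h(-48, -58) + D(-20))*(F(-50) - 2381) = (33*(-48) + (-9 + (-20)² - 48*(-20)))*(-70 - 2381) = (-1584 + (-9 + 400 + 960))*(-2451) = (-1584 + 1351)*(-2451) = -233*(-2451) = 571083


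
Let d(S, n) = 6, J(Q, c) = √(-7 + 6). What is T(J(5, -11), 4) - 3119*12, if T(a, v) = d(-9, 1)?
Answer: -37422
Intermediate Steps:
J(Q, c) = I (J(Q, c) = √(-1) = I)
T(a, v) = 6
T(J(5, -11), 4) - 3119*12 = 6 - 3119*12 = 6 - 1*37428 = 6 - 37428 = -37422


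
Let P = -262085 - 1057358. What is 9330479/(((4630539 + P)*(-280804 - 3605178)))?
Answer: -9330479/12866859456272 ≈ -7.2516e-7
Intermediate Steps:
P = -1319443
9330479/(((4630539 + P)*(-280804 - 3605178))) = 9330479/(((4630539 - 1319443)*(-280804 - 3605178))) = 9330479/((3311096*(-3885982))) = 9330479/(-12866859456272) = 9330479*(-1/12866859456272) = -9330479/12866859456272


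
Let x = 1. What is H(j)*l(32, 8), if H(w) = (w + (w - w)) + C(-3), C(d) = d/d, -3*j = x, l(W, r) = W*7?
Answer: 448/3 ≈ 149.33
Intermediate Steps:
l(W, r) = 7*W
j = -⅓ (j = -⅓*1 = -⅓ ≈ -0.33333)
C(d) = 1
H(w) = 1 + w (H(w) = (w + (w - w)) + 1 = (w + 0) + 1 = w + 1 = 1 + w)
H(j)*l(32, 8) = (1 - ⅓)*(7*32) = (⅔)*224 = 448/3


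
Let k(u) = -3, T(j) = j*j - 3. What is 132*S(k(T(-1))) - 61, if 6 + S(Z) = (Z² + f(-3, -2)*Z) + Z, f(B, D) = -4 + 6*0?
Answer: 1523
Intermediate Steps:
T(j) = -3 + j² (T(j) = j² - 3 = -3 + j²)
f(B, D) = -4 (f(B, D) = -4 + 0 = -4)
S(Z) = -6 + Z² - 3*Z (S(Z) = -6 + ((Z² - 4*Z) + Z) = -6 + (Z² - 3*Z) = -6 + Z² - 3*Z)
132*S(k(T(-1))) - 61 = 132*(-6 + (-3)² - 3*(-3)) - 61 = 132*(-6 + 9 + 9) - 61 = 132*12 - 61 = 1584 - 61 = 1523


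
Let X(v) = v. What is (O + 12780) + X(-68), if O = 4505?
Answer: 17217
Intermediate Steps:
(O + 12780) + X(-68) = (4505 + 12780) - 68 = 17285 - 68 = 17217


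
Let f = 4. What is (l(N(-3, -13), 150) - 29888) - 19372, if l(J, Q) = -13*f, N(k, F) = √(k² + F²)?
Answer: -49312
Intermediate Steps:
N(k, F) = √(F² + k²)
l(J, Q) = -52 (l(J, Q) = -13*4 = -52)
(l(N(-3, -13), 150) - 29888) - 19372 = (-52 - 29888) - 19372 = -29940 - 19372 = -49312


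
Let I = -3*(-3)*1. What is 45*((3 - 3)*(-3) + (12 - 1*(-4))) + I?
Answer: 729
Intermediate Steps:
I = 9 (I = 9*1 = 9)
45*((3 - 3)*(-3) + (12 - 1*(-4))) + I = 45*((3 - 3)*(-3) + (12 - 1*(-4))) + 9 = 45*(0*(-3) + (12 + 4)) + 9 = 45*(0 + 16) + 9 = 45*16 + 9 = 720 + 9 = 729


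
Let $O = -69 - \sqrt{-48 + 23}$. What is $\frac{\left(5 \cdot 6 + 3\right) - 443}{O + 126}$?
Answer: $- \frac{11685}{1637} - \frac{1025 i}{1637} \approx -7.1381 - 0.62615 i$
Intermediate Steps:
$O = -69 - 5 i$ ($O = -69 - \sqrt{-25} = -69 - 5 i \approx -69.0 - 5.0 i$)
$\frac{\left(5 \cdot 6 + 3\right) - 443}{O + 126} = \frac{\left(5 \cdot 6 + 3\right) - 443}{\left(-69 - 5 i\right) + 126} = \frac{\left(30 + 3\right) - 443}{57 - 5 i} = \left(33 - 443\right) \frac{57 + 5 i}{3274} = - 410 \frac{57 + 5 i}{3274} = - \frac{205 \left(57 + 5 i\right)}{1637}$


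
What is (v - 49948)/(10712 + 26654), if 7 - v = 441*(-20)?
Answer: -41121/37366 ≈ -1.1005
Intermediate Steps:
v = 8827 (v = 7 - 441*(-20) = 7 - 1*(-8820) = 7 + 8820 = 8827)
(v - 49948)/(10712 + 26654) = (8827 - 49948)/(10712 + 26654) = -41121/37366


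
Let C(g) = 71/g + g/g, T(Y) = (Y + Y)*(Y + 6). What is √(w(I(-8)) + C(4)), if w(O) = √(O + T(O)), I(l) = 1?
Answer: √(75 + 4*√15)/2 ≈ 4.7564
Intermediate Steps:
T(Y) = 2*Y*(6 + Y) (T(Y) = (2*Y)*(6 + Y) = 2*Y*(6 + Y))
C(g) = 1 + 71/g (C(g) = 71/g + 1 = 1 + 71/g)
w(O) = √(O + 2*O*(6 + O))
√(w(I(-8)) + C(4)) = √(√(1*(13 + 2*1)) + (71 + 4)/4) = √(√(1*(13 + 2)) + (¼)*75) = √(√(1*15) + 75/4) = √(√15 + 75/4) = √(75/4 + √15)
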